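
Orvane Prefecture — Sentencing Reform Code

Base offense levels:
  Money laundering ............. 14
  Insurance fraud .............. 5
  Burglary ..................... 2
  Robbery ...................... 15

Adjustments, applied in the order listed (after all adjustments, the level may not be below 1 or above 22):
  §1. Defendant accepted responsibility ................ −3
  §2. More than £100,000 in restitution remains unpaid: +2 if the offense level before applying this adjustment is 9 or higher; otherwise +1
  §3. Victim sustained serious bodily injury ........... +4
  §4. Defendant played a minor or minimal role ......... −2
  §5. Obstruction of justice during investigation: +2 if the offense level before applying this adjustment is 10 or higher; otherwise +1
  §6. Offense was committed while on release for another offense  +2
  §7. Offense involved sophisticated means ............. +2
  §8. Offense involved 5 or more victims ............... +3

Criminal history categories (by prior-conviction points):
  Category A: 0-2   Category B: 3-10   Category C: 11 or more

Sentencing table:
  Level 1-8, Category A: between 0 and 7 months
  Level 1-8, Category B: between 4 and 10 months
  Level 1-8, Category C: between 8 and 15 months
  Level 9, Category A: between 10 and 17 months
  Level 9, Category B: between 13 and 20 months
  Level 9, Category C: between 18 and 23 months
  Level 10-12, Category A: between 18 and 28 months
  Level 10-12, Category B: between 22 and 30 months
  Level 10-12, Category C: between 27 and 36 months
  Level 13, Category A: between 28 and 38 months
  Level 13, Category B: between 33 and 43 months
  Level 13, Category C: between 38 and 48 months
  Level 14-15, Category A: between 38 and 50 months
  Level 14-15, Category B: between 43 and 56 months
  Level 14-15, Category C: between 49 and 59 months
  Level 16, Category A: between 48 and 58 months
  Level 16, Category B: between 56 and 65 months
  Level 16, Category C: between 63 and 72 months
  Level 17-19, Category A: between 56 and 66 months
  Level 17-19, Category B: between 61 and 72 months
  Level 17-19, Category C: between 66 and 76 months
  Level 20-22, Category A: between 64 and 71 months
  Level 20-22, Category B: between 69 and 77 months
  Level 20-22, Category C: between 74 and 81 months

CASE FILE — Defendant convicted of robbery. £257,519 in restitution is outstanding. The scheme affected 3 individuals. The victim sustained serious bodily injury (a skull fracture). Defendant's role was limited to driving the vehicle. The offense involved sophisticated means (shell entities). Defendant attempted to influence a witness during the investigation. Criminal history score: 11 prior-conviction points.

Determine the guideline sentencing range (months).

Base offense level for robbery: 15.
§2 applies (level before this adjustment is 15 ≥ 9, so +2): 15 + 2 = 17.
§3 applies: 17 + 4 = 21.
§4 applies: 21 − 2 = 19.
§5 applies (level before this adjustment is 19 ≥ 10, so +2): 19 + 2 = 21.
§6 does not apply.
§7 applies: 21 + 2 = 23.
Level 23 exceeds the maximum of 22; capped at 22.
Final offense level: 22.
Criminal history: 11 prior points → Category C (11+).
Level 22 falls in the 20-22 band.
Grid: Level 20-22 × Category C = 74-81 months.

74-81 months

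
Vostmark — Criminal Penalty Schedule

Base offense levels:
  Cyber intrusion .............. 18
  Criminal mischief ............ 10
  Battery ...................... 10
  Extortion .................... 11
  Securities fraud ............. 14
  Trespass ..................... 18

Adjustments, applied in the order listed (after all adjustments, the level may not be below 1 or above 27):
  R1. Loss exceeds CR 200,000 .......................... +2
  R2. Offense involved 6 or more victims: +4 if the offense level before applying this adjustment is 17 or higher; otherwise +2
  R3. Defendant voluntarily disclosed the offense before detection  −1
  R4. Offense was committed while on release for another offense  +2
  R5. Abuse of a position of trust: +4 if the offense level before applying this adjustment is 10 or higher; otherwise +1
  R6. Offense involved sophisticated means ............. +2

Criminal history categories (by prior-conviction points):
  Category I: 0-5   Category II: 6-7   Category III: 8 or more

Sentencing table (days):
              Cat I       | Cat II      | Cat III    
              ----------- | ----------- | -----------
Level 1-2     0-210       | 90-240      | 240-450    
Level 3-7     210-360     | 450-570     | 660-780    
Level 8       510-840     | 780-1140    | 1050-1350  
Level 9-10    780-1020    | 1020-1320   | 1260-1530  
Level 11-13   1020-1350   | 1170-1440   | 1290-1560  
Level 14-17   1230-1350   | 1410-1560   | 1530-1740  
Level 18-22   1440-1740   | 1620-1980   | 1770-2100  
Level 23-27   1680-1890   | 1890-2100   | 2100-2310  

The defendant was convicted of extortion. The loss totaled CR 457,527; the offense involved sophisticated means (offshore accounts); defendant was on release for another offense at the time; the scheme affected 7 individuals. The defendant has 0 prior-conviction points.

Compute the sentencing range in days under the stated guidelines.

1440-1740 days

Base offense level for extortion: 11.
R1 applies: 11 + 2 = 13.
R2 applies (level before this adjustment is 13 < 17, so +2): 13 + 2 = 15.
R3 does not apply.
R4 applies: 15 + 2 = 17.
R5 does not apply.
R6 applies: 17 + 2 = 19.
Final offense level: 19.
Criminal history: 0 prior points → Category I (0-5).
Level 19 falls in the 18-22 band.
Grid: Level 18-22 × Category I = 1440-1740 days.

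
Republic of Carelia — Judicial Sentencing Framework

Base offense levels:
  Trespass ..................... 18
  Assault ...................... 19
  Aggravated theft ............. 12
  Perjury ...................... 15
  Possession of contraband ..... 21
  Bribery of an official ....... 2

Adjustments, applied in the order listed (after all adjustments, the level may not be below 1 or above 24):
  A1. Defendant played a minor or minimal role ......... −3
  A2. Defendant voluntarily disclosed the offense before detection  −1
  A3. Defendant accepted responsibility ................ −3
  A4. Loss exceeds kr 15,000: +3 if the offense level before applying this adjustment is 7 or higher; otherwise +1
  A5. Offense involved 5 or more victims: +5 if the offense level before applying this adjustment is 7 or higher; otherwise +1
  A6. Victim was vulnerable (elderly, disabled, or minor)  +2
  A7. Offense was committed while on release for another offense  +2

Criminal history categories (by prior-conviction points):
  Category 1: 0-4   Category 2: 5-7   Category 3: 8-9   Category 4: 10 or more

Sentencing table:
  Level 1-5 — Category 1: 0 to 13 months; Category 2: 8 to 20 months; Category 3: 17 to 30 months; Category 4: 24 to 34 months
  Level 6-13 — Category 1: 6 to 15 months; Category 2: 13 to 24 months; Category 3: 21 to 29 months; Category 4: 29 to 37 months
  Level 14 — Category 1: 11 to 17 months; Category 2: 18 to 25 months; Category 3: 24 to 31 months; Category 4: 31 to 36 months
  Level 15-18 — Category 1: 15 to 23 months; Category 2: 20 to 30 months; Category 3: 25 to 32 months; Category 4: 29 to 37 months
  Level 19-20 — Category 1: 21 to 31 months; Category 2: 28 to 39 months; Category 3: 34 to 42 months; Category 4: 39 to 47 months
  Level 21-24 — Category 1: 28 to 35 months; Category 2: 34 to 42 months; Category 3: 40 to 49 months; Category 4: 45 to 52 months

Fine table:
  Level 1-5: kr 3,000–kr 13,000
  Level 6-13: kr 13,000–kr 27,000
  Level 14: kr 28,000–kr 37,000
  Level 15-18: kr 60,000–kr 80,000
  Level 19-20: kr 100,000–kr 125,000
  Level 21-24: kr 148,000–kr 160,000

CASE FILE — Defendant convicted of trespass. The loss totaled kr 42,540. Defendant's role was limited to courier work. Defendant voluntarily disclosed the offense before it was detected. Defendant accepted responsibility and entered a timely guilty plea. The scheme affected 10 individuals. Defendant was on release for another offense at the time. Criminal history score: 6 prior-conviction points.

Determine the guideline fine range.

kr 148,000–kr 160,000

Base offense level for trespass: 18.
A1 applies: 18 − 3 = 15.
A2 applies: 15 − 1 = 14.
A3 applies: 14 − 3 = 11.
A4 applies (level before this adjustment is 11 ≥ 7, so +3): 11 + 3 = 14.
A5 applies (level before this adjustment is 14 ≥ 7, so +5): 14 + 5 = 19.
A7 applies: 19 + 2 = 21.
Final offense level: 21.
Level 21 falls in the 21-24 band.
Fine table: Level 21-24 → kr 148,000–kr 160,000.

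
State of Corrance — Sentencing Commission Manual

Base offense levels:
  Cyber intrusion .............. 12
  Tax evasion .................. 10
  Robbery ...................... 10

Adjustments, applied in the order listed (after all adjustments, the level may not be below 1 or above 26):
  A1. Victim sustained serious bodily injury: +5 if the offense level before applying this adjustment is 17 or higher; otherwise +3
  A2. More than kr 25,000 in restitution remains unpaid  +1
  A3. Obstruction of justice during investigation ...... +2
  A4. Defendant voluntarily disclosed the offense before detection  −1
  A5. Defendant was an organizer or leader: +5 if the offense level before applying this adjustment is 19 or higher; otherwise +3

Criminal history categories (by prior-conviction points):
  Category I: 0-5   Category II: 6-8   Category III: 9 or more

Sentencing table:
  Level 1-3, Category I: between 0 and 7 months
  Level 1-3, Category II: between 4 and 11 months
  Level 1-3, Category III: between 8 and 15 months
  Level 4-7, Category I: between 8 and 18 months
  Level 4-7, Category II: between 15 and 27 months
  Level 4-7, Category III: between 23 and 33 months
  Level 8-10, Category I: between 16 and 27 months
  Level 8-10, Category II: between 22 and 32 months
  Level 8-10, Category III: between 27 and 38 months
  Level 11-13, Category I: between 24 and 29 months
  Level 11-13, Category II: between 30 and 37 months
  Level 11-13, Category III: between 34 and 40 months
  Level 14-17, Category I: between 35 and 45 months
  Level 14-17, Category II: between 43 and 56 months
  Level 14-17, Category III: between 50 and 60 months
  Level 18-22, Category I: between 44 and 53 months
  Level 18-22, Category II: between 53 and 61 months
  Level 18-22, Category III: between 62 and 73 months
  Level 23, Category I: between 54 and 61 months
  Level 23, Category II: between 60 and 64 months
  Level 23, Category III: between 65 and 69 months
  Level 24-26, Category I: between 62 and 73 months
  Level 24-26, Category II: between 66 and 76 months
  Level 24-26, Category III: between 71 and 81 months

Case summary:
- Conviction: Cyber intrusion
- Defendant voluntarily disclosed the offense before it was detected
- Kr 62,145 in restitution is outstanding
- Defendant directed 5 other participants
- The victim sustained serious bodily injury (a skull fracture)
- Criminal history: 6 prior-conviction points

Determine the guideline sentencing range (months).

Base offense level for cyber intrusion: 12.
A1 applies (level before this adjustment is 12 < 17, so +3): 12 + 3 = 15.
A2 applies: 15 + 1 = 16.
A3 does not apply.
A4 applies: 16 − 1 = 15.
A5 applies (level before this adjustment is 15 < 19, so +3): 15 + 3 = 18.
Final offense level: 18.
Criminal history: 6 prior points → Category II (6-8).
Level 18 falls in the 18-22 band.
Grid: Level 18-22 × Category II = 53-61 months.

53-61 months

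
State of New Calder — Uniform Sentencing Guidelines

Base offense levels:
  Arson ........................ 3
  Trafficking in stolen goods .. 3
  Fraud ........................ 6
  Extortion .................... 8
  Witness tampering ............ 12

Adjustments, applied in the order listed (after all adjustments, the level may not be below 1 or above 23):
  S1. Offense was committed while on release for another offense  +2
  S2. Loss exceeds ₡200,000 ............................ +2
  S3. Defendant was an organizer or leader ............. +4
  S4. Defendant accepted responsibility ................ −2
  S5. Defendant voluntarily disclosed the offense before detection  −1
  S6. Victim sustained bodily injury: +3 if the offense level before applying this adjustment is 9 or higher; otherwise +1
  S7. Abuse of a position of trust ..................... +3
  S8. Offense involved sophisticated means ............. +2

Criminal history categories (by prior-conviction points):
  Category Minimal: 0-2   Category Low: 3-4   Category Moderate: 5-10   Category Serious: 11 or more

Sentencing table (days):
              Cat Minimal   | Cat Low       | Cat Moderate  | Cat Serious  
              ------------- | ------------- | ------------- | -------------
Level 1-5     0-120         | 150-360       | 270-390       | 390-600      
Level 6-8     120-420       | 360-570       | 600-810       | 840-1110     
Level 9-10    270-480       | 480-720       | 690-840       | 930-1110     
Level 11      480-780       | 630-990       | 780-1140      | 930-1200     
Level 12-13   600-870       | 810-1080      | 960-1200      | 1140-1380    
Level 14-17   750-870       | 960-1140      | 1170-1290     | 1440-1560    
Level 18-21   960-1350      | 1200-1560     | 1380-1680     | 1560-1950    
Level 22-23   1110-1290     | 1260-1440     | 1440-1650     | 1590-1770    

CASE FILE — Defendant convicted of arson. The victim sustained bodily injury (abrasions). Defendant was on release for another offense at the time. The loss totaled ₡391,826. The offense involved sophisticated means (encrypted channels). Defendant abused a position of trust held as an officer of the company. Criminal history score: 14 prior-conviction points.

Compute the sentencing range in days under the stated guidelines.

Base offense level for arson: 3.
S1 applies: 3 + 2 = 5.
S2 applies: 5 + 2 = 7.
S3 does not apply.
S4 does not apply.
S5 does not apply.
S6 applies (level before this adjustment is 7 < 9, so +1): 7 + 1 = 8.
S7 applies: 8 + 3 = 11.
S8 applies: 11 + 2 = 13.
Final offense level: 13.
Criminal history: 14 prior points → Category Serious (11+).
Level 13 falls in the 12-13 band.
Grid: Level 12-13 × Category Serious = 1140-1380 days.

1140-1380 days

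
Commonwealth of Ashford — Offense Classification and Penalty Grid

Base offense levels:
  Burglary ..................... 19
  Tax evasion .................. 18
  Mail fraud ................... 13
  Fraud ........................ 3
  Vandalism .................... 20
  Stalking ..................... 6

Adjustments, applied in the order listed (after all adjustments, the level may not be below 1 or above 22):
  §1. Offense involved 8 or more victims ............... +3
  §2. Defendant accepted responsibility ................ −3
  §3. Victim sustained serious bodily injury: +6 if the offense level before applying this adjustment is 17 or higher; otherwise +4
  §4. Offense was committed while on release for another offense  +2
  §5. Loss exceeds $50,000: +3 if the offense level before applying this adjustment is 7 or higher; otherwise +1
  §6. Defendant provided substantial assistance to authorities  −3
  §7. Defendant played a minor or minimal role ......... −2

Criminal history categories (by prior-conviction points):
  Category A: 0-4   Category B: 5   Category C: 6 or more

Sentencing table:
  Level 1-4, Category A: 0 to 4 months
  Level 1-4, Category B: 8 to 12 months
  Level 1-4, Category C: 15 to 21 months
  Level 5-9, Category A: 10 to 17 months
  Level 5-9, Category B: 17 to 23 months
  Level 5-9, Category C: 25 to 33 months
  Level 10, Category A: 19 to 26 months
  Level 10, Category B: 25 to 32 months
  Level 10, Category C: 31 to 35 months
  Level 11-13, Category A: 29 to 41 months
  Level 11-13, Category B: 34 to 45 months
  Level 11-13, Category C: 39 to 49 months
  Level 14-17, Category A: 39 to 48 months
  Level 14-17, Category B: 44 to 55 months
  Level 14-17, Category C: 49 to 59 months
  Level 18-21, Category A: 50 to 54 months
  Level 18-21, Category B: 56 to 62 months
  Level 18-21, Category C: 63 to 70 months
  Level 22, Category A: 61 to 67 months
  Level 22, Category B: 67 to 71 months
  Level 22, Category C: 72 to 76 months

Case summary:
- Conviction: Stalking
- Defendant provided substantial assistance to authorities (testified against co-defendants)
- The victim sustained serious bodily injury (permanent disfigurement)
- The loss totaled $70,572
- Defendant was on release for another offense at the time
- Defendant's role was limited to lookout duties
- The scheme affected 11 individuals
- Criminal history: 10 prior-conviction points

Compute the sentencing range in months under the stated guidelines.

Base offense level for stalking: 6.
§1 applies: 6 + 3 = 9.
§3 applies (level before this adjustment is 9 < 17, so +4): 9 + 4 = 13.
§4 applies: 13 + 2 = 15.
§5 applies (level before this adjustment is 15 ≥ 7, so +3): 15 + 3 = 18.
§6 applies: 18 − 3 = 15.
§7 applies: 15 − 2 = 13.
Final offense level: 13.
Criminal history: 10 prior points → Category C (6+).
Level 13 falls in the 11-13 band.
Grid: Level 11-13 × Category C = 39-49 months.

39-49 months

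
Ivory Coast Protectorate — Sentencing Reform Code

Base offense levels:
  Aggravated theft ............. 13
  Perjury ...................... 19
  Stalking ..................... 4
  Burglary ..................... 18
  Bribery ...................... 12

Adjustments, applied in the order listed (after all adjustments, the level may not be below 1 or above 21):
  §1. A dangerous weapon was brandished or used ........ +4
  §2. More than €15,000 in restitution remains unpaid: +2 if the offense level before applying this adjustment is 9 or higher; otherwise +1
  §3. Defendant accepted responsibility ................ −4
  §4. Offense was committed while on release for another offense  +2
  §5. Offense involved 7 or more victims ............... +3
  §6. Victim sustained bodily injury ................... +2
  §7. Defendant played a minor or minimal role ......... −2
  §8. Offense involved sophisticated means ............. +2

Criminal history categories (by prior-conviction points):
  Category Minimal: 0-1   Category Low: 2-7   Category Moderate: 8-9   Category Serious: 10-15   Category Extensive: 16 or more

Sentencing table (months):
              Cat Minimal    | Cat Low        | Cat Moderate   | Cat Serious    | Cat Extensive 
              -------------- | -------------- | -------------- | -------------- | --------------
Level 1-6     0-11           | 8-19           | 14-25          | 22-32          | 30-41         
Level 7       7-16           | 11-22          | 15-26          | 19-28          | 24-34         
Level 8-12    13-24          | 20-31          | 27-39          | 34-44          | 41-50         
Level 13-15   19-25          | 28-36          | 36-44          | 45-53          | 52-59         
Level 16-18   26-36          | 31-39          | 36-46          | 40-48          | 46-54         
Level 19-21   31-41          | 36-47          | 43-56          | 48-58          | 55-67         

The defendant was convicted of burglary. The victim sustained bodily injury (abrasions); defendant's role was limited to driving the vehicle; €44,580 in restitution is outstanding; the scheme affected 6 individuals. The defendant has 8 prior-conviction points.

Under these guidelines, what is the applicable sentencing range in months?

Base offense level for burglary: 18.
§2 applies (level before this adjustment is 18 ≥ 9, so +2): 18 + 2 = 20.
§4 does not apply.
§5 does not apply.
§6 applies: 20 + 2 = 22.
§7 applies: 22 − 2 = 20.
§8 does not apply.
Final offense level: 20.
Criminal history: 8 prior points → Category Moderate (8-9).
Level 20 falls in the 19-21 band.
Grid: Level 19-21 × Category Moderate = 43-56 months.

43-56 months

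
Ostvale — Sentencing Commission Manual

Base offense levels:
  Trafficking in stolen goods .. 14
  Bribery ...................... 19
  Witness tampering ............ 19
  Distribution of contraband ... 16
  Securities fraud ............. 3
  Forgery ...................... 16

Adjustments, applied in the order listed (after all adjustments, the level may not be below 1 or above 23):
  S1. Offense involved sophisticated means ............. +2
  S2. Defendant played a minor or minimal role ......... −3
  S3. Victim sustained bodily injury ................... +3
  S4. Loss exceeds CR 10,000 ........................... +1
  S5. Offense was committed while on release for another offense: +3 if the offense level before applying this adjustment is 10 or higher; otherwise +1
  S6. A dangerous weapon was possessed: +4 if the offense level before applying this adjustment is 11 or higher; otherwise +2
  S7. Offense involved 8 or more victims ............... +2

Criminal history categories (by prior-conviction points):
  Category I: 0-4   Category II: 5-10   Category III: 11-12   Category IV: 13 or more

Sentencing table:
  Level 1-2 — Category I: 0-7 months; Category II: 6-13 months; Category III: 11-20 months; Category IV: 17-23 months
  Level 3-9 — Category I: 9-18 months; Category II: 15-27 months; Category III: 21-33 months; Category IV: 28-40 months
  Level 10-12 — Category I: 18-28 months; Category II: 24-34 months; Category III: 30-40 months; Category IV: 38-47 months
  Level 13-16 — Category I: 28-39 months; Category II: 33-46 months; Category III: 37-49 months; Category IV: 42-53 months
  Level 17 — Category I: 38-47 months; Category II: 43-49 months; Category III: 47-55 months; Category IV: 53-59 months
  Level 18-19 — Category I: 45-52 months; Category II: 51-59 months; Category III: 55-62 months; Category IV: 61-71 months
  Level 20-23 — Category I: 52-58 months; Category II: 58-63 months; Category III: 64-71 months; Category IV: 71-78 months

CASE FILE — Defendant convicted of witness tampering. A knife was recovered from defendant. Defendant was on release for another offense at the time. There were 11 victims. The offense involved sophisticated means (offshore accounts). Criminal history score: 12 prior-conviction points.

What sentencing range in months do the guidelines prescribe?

Base offense level for witness tampering: 19.
S1 applies: 19 + 2 = 21.
S4 does not apply.
S5 applies (level before this adjustment is 21 ≥ 10, so +3): 21 + 3 = 24.
S6 applies (level before this adjustment is 24 ≥ 11, so +4): 24 + 4 = 28.
S7 applies: 28 + 2 = 30.
Level 30 exceeds the maximum of 23; capped at 23.
Final offense level: 23.
Criminal history: 12 prior points → Category III (11-12).
Level 23 falls in the 20-23 band.
Grid: Level 20-23 × Category III = 64-71 months.

64-71 months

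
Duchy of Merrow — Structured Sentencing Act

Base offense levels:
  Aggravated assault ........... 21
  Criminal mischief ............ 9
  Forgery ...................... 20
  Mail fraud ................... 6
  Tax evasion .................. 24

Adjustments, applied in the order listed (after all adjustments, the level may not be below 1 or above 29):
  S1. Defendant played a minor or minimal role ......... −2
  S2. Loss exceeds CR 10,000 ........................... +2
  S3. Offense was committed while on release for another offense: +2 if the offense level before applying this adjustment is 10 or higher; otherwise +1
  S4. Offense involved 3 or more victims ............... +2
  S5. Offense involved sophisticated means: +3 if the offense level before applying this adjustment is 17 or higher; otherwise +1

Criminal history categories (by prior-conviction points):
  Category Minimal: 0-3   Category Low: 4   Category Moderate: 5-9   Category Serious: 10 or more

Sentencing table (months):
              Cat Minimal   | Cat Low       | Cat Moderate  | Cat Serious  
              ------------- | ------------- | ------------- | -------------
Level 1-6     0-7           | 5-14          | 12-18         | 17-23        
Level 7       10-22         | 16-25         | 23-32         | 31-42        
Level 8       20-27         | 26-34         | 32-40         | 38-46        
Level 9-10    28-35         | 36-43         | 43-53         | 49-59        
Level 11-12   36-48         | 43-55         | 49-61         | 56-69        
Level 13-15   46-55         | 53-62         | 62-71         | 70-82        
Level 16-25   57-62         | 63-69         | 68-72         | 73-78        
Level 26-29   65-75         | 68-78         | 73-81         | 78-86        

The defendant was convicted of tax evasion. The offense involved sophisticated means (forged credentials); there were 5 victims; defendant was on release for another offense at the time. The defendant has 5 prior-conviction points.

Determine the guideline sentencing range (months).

Base offense level for tax evasion: 24.
S1 does not apply.
S2 does not apply.
S3 applies (level before this adjustment is 24 ≥ 10, so +2): 24 + 2 = 26.
S4 applies: 26 + 2 = 28.
S5 applies (level before this adjustment is 28 ≥ 17, so +3): 28 + 3 = 31.
Level 31 exceeds the maximum of 29; capped at 29.
Final offense level: 29.
Criminal history: 5 prior points → Category Moderate (5-9).
Level 29 falls in the 26-29 band.
Grid: Level 26-29 × Category Moderate = 73-81 months.

73-81 months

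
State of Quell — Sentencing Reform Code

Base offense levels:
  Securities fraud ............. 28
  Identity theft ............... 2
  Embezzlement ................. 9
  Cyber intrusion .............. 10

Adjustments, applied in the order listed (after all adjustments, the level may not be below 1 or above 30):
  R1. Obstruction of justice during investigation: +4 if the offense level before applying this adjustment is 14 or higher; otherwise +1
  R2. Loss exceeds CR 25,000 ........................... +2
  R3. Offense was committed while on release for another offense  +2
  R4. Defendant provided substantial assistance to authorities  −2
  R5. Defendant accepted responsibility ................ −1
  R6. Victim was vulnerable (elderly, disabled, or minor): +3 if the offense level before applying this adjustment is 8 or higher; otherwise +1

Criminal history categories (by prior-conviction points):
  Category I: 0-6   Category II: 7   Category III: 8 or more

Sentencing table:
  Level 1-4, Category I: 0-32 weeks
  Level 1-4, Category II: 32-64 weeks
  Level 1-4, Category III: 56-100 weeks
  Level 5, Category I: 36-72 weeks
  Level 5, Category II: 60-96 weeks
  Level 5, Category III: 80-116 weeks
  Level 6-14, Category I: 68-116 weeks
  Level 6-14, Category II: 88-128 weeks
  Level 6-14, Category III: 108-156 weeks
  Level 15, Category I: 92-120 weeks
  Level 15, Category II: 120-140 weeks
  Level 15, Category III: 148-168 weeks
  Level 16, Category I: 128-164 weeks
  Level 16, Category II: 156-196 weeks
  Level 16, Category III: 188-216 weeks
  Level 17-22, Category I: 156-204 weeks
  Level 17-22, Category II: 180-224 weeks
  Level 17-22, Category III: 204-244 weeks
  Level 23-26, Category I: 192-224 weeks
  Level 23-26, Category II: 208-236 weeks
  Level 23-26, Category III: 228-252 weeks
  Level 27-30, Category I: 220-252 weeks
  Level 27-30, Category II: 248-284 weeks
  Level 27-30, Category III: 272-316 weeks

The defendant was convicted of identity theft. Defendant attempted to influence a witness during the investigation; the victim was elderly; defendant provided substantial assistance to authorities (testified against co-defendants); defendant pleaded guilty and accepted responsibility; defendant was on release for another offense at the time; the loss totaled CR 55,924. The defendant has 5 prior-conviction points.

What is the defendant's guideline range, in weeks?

Base offense level for identity theft: 2.
R1 applies (level before this adjustment is 2 < 14, so +1): 2 + 1 = 3.
R2 applies: 3 + 2 = 5.
R3 applies: 5 + 2 = 7.
R4 applies: 7 − 2 = 5.
R5 applies: 5 − 1 = 4.
R6 applies (level before this adjustment is 4 < 8, so +1): 4 + 1 = 5.
Final offense level: 5.
Criminal history: 5 prior points → Category I (0-6).
Level 5 falls in the 5 band.
Grid: Level 5 × Category I = 36-72 weeks.

36-72 weeks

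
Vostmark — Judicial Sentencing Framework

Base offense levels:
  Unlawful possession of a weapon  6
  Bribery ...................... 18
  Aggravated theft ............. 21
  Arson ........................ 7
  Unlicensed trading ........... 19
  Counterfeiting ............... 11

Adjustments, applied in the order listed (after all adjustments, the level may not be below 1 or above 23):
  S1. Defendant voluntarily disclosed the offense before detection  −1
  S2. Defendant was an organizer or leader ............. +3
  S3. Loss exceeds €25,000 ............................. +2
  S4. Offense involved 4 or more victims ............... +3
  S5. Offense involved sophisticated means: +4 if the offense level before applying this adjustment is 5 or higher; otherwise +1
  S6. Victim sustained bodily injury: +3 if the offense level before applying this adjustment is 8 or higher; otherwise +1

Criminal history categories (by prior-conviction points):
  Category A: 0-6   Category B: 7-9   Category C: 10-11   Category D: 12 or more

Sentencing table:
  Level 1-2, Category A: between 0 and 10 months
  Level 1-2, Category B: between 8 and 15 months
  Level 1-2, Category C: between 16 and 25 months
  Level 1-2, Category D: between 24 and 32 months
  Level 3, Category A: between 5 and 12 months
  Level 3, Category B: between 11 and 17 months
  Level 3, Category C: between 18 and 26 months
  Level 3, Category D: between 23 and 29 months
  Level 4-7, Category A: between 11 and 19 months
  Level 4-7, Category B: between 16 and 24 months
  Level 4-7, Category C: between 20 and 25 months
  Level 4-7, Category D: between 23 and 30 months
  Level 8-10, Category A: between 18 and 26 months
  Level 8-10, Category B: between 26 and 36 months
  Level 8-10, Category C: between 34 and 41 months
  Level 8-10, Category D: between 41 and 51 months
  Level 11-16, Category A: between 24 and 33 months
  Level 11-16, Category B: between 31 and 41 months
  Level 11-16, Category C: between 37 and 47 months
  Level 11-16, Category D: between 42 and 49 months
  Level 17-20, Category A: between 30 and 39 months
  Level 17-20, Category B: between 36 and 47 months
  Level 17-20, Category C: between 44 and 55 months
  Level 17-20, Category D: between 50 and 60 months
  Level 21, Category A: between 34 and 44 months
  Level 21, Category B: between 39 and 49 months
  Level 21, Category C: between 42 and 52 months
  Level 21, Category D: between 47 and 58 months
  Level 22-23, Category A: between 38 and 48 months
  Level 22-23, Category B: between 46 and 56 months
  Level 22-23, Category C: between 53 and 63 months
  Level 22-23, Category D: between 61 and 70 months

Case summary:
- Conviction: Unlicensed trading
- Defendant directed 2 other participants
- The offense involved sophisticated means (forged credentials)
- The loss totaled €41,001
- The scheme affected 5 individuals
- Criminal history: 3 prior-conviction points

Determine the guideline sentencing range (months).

Base offense level for unlicensed trading: 19.
S2 applies: 19 + 3 = 22.
S3 applies: 22 + 2 = 24.
S4 applies: 24 + 3 = 27.
S5 applies (level before this adjustment is 27 ≥ 5, so +4): 27 + 4 = 31.
S6 does not apply.
Level 31 exceeds the maximum of 23; capped at 23.
Final offense level: 23.
Criminal history: 3 prior points → Category A (0-6).
Level 23 falls in the 22-23 band.
Grid: Level 22-23 × Category A = 38-48 months.

38-48 months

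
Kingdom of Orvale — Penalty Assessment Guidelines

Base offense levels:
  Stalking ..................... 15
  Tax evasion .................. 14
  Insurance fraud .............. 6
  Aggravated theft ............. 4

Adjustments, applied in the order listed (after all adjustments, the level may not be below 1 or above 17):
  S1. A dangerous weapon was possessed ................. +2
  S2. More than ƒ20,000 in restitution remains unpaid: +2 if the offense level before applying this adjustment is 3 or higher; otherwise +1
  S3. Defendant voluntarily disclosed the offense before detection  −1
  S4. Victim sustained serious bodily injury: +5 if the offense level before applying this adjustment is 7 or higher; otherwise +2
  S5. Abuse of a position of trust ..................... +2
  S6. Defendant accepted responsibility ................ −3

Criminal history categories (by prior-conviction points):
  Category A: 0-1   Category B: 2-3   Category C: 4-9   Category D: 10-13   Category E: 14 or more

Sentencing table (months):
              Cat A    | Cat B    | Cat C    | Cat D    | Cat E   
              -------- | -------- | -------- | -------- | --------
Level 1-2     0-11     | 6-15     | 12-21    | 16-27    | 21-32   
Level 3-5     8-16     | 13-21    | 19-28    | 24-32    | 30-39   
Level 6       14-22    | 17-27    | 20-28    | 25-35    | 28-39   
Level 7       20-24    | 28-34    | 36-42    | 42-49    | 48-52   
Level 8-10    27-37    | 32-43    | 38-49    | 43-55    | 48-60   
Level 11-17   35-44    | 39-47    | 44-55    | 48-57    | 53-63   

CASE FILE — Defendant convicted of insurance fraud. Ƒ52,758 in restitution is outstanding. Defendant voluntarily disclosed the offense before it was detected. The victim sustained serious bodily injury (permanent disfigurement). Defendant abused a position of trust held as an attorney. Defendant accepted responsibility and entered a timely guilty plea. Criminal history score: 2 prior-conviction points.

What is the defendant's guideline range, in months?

Base offense level for insurance fraud: 6.
S2 applies (level before this adjustment is 6 ≥ 3, so +2): 6 + 2 = 8.
S3 applies: 8 − 1 = 7.
S4 applies (level before this adjustment is 7 ≥ 7, so +5): 7 + 5 = 12.
S5 applies: 12 + 2 = 14.
S6 applies: 14 − 3 = 11.
Final offense level: 11.
Criminal history: 2 prior points → Category B (2-3).
Level 11 falls in the 11-17 band.
Grid: Level 11-17 × Category B = 39-47 months.

39-47 months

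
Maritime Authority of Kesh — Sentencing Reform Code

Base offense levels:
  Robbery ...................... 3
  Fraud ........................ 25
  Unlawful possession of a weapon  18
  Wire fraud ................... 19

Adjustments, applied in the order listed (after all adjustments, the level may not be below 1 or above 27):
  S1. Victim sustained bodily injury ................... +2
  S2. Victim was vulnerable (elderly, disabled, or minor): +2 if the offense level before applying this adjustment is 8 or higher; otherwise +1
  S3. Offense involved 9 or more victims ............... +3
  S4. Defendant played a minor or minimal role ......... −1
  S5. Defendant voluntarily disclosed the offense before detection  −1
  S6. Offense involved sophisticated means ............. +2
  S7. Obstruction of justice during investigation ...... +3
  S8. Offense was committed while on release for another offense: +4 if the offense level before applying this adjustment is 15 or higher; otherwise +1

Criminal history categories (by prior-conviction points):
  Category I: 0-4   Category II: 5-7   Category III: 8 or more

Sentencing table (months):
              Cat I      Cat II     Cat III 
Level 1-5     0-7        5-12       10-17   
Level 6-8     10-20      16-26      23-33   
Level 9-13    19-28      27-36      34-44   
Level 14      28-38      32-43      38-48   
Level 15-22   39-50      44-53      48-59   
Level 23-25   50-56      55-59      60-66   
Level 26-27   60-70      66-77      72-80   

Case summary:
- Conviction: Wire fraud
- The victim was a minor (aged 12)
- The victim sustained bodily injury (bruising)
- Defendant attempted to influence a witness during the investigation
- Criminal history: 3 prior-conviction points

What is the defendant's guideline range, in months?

60-70 months

Base offense level for wire fraud: 19.
S1 applies: 19 + 2 = 21.
S2 applies (level before this adjustment is 21 ≥ 8, so +2): 21 + 2 = 23.
S6 does not apply.
S7 applies: 23 + 3 = 26.
Final offense level: 26.
Criminal history: 3 prior points → Category I (0-4).
Level 26 falls in the 26-27 band.
Grid: Level 26-27 × Category I = 60-70 months.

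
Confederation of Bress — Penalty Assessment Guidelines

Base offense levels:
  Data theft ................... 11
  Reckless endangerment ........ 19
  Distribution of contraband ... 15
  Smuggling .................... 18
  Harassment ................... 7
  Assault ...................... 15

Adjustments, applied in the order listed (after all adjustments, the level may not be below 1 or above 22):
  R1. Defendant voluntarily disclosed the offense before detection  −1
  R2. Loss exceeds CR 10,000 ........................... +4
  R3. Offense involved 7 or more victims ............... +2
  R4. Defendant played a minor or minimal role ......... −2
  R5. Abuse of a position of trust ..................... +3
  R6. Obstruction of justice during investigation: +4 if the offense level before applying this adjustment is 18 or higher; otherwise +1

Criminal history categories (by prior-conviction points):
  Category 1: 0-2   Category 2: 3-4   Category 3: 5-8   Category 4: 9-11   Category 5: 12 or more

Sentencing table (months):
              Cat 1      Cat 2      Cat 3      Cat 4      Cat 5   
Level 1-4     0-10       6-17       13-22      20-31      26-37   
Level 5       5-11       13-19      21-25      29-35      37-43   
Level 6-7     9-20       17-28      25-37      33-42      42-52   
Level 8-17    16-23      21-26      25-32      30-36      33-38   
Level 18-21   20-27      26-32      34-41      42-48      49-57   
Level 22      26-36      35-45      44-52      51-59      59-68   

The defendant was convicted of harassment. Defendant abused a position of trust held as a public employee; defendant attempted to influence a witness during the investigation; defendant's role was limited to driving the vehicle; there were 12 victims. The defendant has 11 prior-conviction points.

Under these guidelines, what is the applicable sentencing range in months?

30-36 months

Base offense level for harassment: 7.
R2 does not apply.
R3 applies: 7 + 2 = 9.
R4 applies: 9 − 2 = 7.
R5 applies: 7 + 3 = 10.
R6 applies (level before this adjustment is 10 < 18, so +1): 10 + 1 = 11.
Final offense level: 11.
Criminal history: 11 prior points → Category 4 (9-11).
Level 11 falls in the 8-17 band.
Grid: Level 8-17 × Category 4 = 30-36 months.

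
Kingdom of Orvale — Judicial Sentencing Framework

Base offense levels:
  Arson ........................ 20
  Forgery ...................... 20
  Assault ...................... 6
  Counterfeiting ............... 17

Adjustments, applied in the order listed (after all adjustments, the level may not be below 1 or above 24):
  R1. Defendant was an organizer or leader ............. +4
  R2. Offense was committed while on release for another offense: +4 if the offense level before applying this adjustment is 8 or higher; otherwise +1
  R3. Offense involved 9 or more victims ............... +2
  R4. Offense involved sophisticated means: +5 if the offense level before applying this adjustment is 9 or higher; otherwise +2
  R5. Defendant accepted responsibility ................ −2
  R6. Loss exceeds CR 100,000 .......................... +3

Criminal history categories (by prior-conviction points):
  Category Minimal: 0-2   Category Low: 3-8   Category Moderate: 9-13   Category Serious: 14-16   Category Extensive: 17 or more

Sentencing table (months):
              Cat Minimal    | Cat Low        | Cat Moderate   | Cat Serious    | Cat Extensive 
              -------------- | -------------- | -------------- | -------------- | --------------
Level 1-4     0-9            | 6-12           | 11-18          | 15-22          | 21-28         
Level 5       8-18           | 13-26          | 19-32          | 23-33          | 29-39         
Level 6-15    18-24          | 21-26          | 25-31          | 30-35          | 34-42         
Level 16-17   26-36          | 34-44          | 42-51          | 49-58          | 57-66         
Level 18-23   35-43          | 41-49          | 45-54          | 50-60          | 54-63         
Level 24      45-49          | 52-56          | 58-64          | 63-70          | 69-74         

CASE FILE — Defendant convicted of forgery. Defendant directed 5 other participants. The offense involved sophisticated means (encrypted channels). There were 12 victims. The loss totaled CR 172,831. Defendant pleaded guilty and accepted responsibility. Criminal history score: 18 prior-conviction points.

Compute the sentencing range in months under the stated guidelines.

69-74 months

Base offense level for forgery: 20.
R1 applies: 20 + 4 = 24.
R2 does not apply.
R3 applies: 24 + 2 = 26.
R4 applies (level before this adjustment is 26 ≥ 9, so +5): 26 + 5 = 31.
R5 applies: 31 − 2 = 29.
R6 applies: 29 + 3 = 32.
Level 32 exceeds the maximum of 24; capped at 24.
Final offense level: 24.
Criminal history: 18 prior points → Category Extensive (17+).
Level 24 falls in the 24 band.
Grid: Level 24 × Category Extensive = 69-74 months.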